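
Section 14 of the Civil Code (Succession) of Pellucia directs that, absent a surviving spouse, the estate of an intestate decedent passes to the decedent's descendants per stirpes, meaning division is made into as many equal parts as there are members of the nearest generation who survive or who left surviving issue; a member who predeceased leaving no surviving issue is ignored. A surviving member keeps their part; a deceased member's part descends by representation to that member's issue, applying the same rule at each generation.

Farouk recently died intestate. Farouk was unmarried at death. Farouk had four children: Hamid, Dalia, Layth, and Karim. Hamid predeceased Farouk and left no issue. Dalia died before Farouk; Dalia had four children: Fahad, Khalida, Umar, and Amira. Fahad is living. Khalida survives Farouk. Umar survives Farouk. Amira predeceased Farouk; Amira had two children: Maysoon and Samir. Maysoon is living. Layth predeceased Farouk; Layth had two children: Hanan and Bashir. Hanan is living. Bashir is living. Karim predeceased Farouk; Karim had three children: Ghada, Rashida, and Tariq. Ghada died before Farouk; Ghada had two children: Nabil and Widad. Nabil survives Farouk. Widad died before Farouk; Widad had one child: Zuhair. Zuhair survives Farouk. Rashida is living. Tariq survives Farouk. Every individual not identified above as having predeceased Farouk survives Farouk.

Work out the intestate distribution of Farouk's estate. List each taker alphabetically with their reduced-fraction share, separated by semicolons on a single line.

There is no surviving spouse, so the entire estate passes to Farouk's descendants per stirpes.
Hamid left no surviving issue, so that branch lapses and is disregarded.
The estate is divided into 3 equal shares of 1/3 among Dalia, Layth, Karim.
Dalia predeceased; the 1/3 allotted to Dalia's branch passes to Dalia's issue by representation.
The 1/3 is divided into 4 equal shares of 1/12 among Fahad, Khalida, Umar, Amira.
Fahad is living and takes 1/12.
Khalida is living and takes 1/12.
Umar is living and takes 1/12.
Amira predeceased; the 1/12 allotted to Amira's branch passes to Amira's issue by representation.
The 1/12 is divided into 2 equal shares of 1/24 among Maysoon, Samir.
Maysoon is living and takes 1/24.
Samir is living and takes 1/24.
Layth predeceased; the 1/3 allotted to Layth's branch passes to Layth's issue by representation.
The 1/3 is divided into 2 equal shares of 1/6 among Hanan, Bashir.
Hanan is living and takes 1/6.
Bashir is living and takes 1/6.
Karim predeceased; the 1/3 allotted to Karim's branch passes to Karim's issue by representation.
The 1/3 is divided into 3 equal shares of 1/9 among Ghada, Rashida, Tariq.
Ghada predeceased; the 1/9 allotted to Ghada's branch passes to Ghada's issue by representation.
The 1/9 is divided into 2 equal shares of 1/18 among Nabil, Widad.
Nabil is living and takes 1/18.
Widad predeceased; the 1/18 allotted to Widad's branch passes to Widad's issue by representation.
Zuhair is the sole taker at this level and receives the full 1/18.
Rashida is living and takes 1/9.
Tariq is living and takes 1/9.

Bashir 1/6; Fahad 1/12; Hanan 1/6; Khalida 1/12; Maysoon 1/24; Nabil 1/18; Rashida 1/9; Samir 1/24; Tariq 1/9; Umar 1/12; Zuhair 1/18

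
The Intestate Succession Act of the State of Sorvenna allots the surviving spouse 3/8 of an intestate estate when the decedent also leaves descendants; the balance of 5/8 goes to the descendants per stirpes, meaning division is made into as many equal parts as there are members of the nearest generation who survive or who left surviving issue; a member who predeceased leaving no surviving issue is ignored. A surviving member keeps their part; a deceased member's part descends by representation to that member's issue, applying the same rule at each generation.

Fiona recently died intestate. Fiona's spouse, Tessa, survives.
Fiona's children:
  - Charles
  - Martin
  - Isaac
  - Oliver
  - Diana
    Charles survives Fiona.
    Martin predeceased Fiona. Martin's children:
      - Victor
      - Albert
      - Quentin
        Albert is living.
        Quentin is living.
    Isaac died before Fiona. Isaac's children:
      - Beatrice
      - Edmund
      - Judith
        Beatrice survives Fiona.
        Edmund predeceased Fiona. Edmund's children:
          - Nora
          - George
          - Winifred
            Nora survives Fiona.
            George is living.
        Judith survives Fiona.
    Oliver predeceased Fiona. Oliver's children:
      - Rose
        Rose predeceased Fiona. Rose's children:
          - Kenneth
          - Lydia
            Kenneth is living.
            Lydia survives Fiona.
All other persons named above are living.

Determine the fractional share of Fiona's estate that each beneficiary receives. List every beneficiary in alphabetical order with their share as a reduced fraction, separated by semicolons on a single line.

Albert 1/24; Beatrice 1/24; Charles 1/8; Diana 1/8; George 1/72; Judith 1/24; Kenneth 1/16; Lydia 1/16; Nora 1/72; Quentin 1/24; Tessa 3/8; Victor 1/24; Winifred 1/72

Tessa, as surviving spouse, takes 3/8.
The remaining 5/8 passes to Fiona's descendants per stirpes.
The 5/8 is divided into 5 equal shares of 1/8 among Charles, Martin, Isaac, Oliver, Diana.
Charles is living and takes 1/8.
Martin predeceased; the 1/8 allotted to Martin's branch passes to Martin's issue by representation.
The 1/8 is divided into 3 equal shares of 1/24 among Victor, Albert, Quentin.
Victor is living and takes 1/24.
Albert is living and takes 1/24.
Quentin is living and takes 1/24.
Isaac predeceased; the 1/8 allotted to Isaac's branch passes to Isaac's issue by representation.
The 1/8 is divided into 3 equal shares of 1/24 among Beatrice, Edmund, Judith.
Beatrice is living and takes 1/24.
Edmund predeceased; the 1/24 allotted to Edmund's branch passes to Edmund's issue by representation.
The 1/24 is divided into 3 equal shares of 1/72 among Nora, George, Winifred.
Nora is living and takes 1/72.
George is living and takes 1/72.
Winifred is living and takes 1/72.
Judith is living and takes 1/24.
Oliver predeceased; the 1/8 allotted to Oliver's branch passes to Oliver's issue by representation.
Rose's line is the sole branch at this level, so the full 1/8 passes to Rose's issue by representation.
The 1/8 is divided into 2 equal shares of 1/16 among Kenneth, Lydia.
Kenneth is living and takes 1/16.
Lydia is living and takes 1/16.
Diana is living and takes 1/8.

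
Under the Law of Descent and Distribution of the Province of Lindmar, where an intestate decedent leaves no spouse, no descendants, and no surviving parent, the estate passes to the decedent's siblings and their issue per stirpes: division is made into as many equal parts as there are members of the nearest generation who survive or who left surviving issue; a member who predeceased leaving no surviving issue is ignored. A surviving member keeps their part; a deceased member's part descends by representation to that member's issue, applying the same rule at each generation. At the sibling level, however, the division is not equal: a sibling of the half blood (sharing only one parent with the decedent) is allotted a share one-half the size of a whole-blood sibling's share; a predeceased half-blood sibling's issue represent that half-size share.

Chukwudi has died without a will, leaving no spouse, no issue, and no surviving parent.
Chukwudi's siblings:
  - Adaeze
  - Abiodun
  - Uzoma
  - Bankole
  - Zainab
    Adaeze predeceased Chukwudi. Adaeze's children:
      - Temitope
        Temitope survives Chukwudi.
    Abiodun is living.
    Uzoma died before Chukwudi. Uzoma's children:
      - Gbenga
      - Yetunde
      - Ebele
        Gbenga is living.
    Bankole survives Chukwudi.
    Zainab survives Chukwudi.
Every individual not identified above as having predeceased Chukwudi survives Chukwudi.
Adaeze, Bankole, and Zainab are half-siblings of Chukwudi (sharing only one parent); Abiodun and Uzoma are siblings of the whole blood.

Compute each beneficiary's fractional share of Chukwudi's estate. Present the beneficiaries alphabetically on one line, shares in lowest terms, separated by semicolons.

No spouse, descendants, or parent survives, so the estate passes to Chukwudi's siblings per stirpes.
Half-blood siblings count for one-half the weight of whole-blood siblings at the initial division.
Dividing 1 in proportion to weights (total weight 7/2): Adaeze (weight 1/2) → 1/7; Abiodun (weight 1) → 2/7; Uzoma (weight 1) → 2/7; Bankole (weight 1/2) → 1/7; Zainab (weight 1/2) → 1/7.
Adaeze predeceased; the 1/7 allotted to Adaeze's branch passes to Adaeze's issue by representation.
Temitope is the sole taker at this level and receives the full 1/7.
Abiodun is living and takes 2/7.
Uzoma predeceased; the 2/7 allotted to Uzoma's branch passes to Uzoma's issue by representation.
The 2/7 is divided into 3 equal shares of 2/21 among Gbenga, Yetunde, Ebele.
Gbenga is living and takes 2/21.
Yetunde is living and takes 2/21.
Ebele is living and takes 2/21.
Bankole is living and takes 1/7.
Zainab is living and takes 1/7.

Abiodun 2/7; Bankole 1/7; Ebele 2/21; Gbenga 2/21; Temitope 1/7; Yetunde 2/21; Zainab 1/7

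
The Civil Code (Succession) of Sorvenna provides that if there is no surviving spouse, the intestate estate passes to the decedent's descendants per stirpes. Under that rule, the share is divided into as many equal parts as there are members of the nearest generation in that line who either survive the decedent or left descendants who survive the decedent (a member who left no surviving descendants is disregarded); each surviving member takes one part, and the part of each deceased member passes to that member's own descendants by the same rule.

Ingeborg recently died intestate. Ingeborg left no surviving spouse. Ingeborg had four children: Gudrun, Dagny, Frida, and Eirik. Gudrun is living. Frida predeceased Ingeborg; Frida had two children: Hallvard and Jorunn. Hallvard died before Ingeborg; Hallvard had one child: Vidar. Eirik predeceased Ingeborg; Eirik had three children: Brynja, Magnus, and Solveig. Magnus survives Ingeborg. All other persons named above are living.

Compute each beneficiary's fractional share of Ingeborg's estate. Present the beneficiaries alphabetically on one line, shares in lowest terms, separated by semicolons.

Brynja 1/12; Dagny 1/4; Gudrun 1/4; Jorunn 1/8; Magnus 1/12; Solveig 1/12; Vidar 1/8

There is no surviving spouse, so the entire estate passes to Ingeborg's descendants per stirpes.
The estate is divided into 4 equal shares of 1/4 among Gudrun, Dagny, Frida, Eirik.
Gudrun is living and takes 1/4.
Dagny is living and takes 1/4.
Frida predeceased; the 1/4 allotted to Frida's branch passes to Frida's issue by representation.
The 1/4 is divided into 2 equal shares of 1/8 among Hallvard, Jorunn.
Hallvard predeceased; the 1/8 allotted to Hallvard's branch passes to Hallvard's issue by representation.
Vidar is the sole taker at this level and receives the full 1/8.
Jorunn is living and takes 1/8.
Eirik predeceased; the 1/4 allotted to Eirik's branch passes to Eirik's issue by representation.
The 1/4 is divided into 3 equal shares of 1/12 among Brynja, Magnus, Solveig.
Brynja is living and takes 1/12.
Magnus is living and takes 1/12.
Solveig is living and takes 1/12.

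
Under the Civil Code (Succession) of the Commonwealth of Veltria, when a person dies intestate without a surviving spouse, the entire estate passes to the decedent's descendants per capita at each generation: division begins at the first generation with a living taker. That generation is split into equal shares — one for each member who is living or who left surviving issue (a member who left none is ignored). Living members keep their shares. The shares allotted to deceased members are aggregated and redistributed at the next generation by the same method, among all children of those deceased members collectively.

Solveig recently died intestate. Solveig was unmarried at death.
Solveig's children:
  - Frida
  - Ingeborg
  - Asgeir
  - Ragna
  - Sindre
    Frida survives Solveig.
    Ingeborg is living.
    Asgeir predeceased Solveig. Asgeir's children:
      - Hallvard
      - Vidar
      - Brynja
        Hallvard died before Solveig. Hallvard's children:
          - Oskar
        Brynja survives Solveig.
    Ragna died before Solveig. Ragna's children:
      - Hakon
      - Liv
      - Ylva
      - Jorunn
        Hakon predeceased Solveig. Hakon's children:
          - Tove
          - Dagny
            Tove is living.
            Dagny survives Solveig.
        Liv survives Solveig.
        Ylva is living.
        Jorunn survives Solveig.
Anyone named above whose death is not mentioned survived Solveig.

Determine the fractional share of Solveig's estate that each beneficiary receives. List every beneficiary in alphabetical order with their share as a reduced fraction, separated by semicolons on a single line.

Brynja 2/35; Dagny 4/105; Frida 1/5; Ingeborg 1/5; Jorunn 2/35; Liv 2/35; Oskar 4/105; Sindre 1/5; Tove 4/105; Vidar 2/35; Ylva 2/35

There is no surviving spouse, so the entire estate passes to Solveig's descendants per capita at each generation.
At generation 1 (Frida, Ingeborg, Asgeir, Ragna, Sindre) there are 5 shares of (1)/5 = 1/5 each.
Living: Frida, Ingeborg, and Sindre — each takes 1/5.
Deceased: Asgeir and Ragna. Their combined 2/5 is pooled and carried to generation 2.
At generation 2 (Hallvard, Vidar, Brynja, Hakon, Liv, Ylva, Jorunn) there are 7 shares of (2/5)/7 = 2/35 each.
Living: Vidar, Brynja, Liv, Ylva, and Jorunn — each takes 2/35.
Deceased: Hallvard and Hakon. Their combined 4/35 is pooled and carried to generation 3.
At generation 3 (Oskar, Tove, Dagny) there are 3 shares of (4/35)/3 = 4/105 each.
Living: Oskar, Tove, and Dagny — each takes 4/105.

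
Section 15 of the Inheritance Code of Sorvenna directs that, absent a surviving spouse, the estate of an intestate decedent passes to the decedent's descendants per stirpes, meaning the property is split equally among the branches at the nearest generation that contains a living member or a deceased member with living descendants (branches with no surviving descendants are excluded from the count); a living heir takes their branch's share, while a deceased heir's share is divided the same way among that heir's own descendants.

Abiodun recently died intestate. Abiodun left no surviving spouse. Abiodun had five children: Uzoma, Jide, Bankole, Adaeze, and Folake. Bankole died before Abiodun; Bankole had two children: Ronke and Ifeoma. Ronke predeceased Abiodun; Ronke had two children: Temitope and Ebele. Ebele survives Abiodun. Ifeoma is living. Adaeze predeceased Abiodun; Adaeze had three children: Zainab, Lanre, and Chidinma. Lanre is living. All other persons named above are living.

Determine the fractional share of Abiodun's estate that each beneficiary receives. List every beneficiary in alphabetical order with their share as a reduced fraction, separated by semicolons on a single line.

Chidinma 1/15; Ebele 1/20; Folake 1/5; Ifeoma 1/10; Jide 1/5; Lanre 1/15; Temitope 1/20; Uzoma 1/5; Zainab 1/15

There is no surviving spouse, so the entire estate passes to Abiodun's descendants per stirpes.
The estate is divided into 5 equal shares of 1/5 among Uzoma, Jide, Bankole, Adaeze, Folake.
Uzoma is living and takes 1/5.
Jide is living and takes 1/5.
Bankole predeceased; the 1/5 allotted to Bankole's branch passes to Bankole's issue by representation.
The 1/5 is divided into 2 equal shares of 1/10 among Ronke, Ifeoma.
Ronke predeceased; the 1/10 allotted to Ronke's branch passes to Ronke's issue by representation.
The 1/10 is divided into 2 equal shares of 1/20 among Temitope, Ebele.
Temitope is living and takes 1/20.
Ebele is living and takes 1/20.
Ifeoma is living and takes 1/10.
Adaeze predeceased; the 1/5 allotted to Adaeze's branch passes to Adaeze's issue by representation.
The 1/5 is divided into 3 equal shares of 1/15 among Zainab, Lanre, Chidinma.
Zainab is living and takes 1/15.
Lanre is living and takes 1/15.
Chidinma is living and takes 1/15.
Folake is living and takes 1/5.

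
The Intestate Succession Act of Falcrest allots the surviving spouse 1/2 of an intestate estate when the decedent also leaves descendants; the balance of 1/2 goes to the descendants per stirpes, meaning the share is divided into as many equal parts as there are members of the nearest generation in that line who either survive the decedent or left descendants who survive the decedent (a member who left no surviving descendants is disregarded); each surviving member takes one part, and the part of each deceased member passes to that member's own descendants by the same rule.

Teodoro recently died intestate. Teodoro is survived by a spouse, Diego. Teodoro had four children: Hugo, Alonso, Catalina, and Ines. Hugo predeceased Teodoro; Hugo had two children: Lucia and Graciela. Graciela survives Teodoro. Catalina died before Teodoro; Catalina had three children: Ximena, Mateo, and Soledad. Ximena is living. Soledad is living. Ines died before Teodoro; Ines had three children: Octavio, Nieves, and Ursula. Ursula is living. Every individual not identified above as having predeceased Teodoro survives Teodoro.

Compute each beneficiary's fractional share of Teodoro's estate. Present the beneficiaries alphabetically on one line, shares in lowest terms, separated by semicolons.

Alonso 1/8; Diego 1/2; Graciela 1/16; Lucia 1/16; Mateo 1/24; Nieves 1/24; Octavio 1/24; Soledad 1/24; Ursula 1/24; Ximena 1/24

Diego, as surviving spouse, takes 1/2.
The remaining 1/2 passes to Teodoro's descendants per stirpes.
The 1/2 is divided into 4 equal shares of 1/8 among Hugo, Alonso, Catalina, Ines.
Hugo predeceased; the 1/8 allotted to Hugo's branch passes to Hugo's issue by representation.
The 1/8 is divided into 2 equal shares of 1/16 among Lucia, Graciela.
Lucia is living and takes 1/16.
Graciela is living and takes 1/16.
Alonso is living and takes 1/8.
Catalina predeceased; the 1/8 allotted to Catalina's branch passes to Catalina's issue by representation.
The 1/8 is divided into 3 equal shares of 1/24 among Ximena, Mateo, Soledad.
Ximena is living and takes 1/24.
Mateo is living and takes 1/24.
Soledad is living and takes 1/24.
Ines predeceased; the 1/8 allotted to Ines's branch passes to Ines's issue by representation.
The 1/8 is divided into 3 equal shares of 1/24 among Octavio, Nieves, Ursula.
Octavio is living and takes 1/24.
Nieves is living and takes 1/24.
Ursula is living and takes 1/24.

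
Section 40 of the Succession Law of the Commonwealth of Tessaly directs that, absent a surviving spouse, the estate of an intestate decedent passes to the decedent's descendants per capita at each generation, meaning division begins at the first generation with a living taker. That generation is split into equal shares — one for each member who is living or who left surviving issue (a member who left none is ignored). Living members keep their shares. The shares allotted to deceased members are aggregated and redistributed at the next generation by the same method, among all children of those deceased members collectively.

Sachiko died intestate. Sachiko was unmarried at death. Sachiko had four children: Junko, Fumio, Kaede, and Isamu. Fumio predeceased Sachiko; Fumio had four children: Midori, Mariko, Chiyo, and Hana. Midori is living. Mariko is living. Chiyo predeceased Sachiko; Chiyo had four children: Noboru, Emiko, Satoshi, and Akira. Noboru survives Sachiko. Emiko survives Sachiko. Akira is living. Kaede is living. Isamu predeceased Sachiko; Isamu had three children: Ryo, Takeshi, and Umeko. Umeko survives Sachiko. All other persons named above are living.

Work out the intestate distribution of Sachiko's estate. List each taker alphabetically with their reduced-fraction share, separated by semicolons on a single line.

There is no surviving spouse, so the entire estate passes to Sachiko's descendants per capita at each generation.
At generation 1 (Junko, Fumio, Kaede, Isamu) there are 4 shares of (1)/4 = 1/4 each.
Living: Junko and Kaede — each takes 1/4.
Deceased: Fumio and Isamu. Their combined 1/2 is pooled and carried to generation 2.
At generation 2 (Midori, Mariko, Chiyo, Hana, Ryo, Takeshi, Umeko) there are 7 shares of (1/2)/7 = 1/14 each.
Living: Midori, Mariko, Hana, Ryo, Takeshi, and Umeko — each takes 1/14.
Deceased: Chiyo. That 1/14 share is carried to generation 3.
At generation 3 (Noboru, Emiko, Satoshi, Akira) there are 4 shares of (1/14)/4 = 1/56 each.
Living: Noboru, Emiko, Satoshi, and Akira — each takes 1/56.

Akira 1/56; Emiko 1/56; Hana 1/14; Junko 1/4; Kaede 1/4; Mariko 1/14; Midori 1/14; Noboru 1/56; Ryo 1/14; Satoshi 1/56; Takeshi 1/14; Umeko 1/14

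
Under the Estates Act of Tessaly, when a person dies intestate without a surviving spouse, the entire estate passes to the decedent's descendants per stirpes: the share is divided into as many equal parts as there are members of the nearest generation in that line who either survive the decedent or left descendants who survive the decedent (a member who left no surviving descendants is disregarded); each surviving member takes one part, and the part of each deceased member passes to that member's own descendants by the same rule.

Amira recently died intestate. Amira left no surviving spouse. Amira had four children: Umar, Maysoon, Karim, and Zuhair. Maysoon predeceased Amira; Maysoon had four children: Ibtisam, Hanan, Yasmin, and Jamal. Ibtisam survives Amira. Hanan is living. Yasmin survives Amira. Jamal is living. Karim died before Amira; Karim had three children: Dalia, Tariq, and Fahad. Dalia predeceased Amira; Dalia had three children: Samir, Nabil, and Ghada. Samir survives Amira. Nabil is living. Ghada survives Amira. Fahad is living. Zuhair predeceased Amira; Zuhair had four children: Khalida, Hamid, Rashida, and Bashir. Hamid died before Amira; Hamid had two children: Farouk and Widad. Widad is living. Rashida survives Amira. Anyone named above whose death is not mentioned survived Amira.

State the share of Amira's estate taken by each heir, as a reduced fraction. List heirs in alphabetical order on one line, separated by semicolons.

There is no surviving spouse, so the entire estate passes to Amira's descendants per stirpes.
The estate is divided into 4 equal shares of 1/4 among Umar, Maysoon, Karim, Zuhair.
Umar is living and takes 1/4.
Maysoon predeceased; the 1/4 allotted to Maysoon's branch passes to Maysoon's issue by representation.
The 1/4 is divided into 4 equal shares of 1/16 among Ibtisam, Hanan, Yasmin, Jamal.
Ibtisam is living and takes 1/16.
Hanan is living and takes 1/16.
Yasmin is living and takes 1/16.
Jamal is living and takes 1/16.
Karim predeceased; the 1/4 allotted to Karim's branch passes to Karim's issue by representation.
The 1/4 is divided into 3 equal shares of 1/12 among Dalia, Tariq, Fahad.
Dalia predeceased; the 1/12 allotted to Dalia's branch passes to Dalia's issue by representation.
The 1/12 is divided into 3 equal shares of 1/36 among Samir, Nabil, Ghada.
Samir is living and takes 1/36.
Nabil is living and takes 1/36.
Ghada is living and takes 1/36.
Tariq is living and takes 1/12.
Fahad is living and takes 1/12.
Zuhair predeceased; the 1/4 allotted to Zuhair's branch passes to Zuhair's issue by representation.
The 1/4 is divided into 4 equal shares of 1/16 among Khalida, Hamid, Rashida, Bashir.
Khalida is living and takes 1/16.
Hamid predeceased; the 1/16 allotted to Hamid's branch passes to Hamid's issue by representation.
The 1/16 is divided into 2 equal shares of 1/32 among Farouk, Widad.
Farouk is living and takes 1/32.
Widad is living and takes 1/32.
Rashida is living and takes 1/16.
Bashir is living and takes 1/16.

Bashir 1/16; Fahad 1/12; Farouk 1/32; Ghada 1/36; Hanan 1/16; Ibtisam 1/16; Jamal 1/16; Khalida 1/16; Nabil 1/36; Rashida 1/16; Samir 1/36; Tariq 1/12; Umar 1/4; Widad 1/32; Yasmin 1/16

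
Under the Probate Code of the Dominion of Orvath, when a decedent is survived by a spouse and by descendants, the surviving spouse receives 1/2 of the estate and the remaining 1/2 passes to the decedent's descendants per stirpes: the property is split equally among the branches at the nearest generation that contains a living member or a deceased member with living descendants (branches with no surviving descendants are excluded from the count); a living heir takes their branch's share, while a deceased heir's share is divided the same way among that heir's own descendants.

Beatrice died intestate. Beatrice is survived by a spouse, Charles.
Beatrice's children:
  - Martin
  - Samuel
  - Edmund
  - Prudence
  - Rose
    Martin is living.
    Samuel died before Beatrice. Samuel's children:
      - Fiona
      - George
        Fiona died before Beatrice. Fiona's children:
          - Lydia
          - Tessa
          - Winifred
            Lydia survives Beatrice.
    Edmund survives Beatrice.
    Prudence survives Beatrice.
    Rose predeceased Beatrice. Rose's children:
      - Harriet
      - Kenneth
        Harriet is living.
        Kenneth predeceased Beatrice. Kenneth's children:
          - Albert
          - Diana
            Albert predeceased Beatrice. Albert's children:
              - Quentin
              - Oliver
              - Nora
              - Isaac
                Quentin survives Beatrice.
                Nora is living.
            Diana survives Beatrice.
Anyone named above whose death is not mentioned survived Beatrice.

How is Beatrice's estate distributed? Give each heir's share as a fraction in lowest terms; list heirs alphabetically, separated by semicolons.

Charles, as surviving spouse, takes 1/2.
The remaining 1/2 passes to Beatrice's descendants per stirpes.
The 1/2 is divided into 5 equal shares of 1/10 among Martin, Samuel, Edmund, Prudence, Rose.
Martin is living and takes 1/10.
Samuel predeceased; the 1/10 allotted to Samuel's branch passes to Samuel's issue by representation.
The 1/10 is divided into 2 equal shares of 1/20 among Fiona, George.
Fiona predeceased; the 1/20 allotted to Fiona's branch passes to Fiona's issue by representation.
The 1/20 is divided into 3 equal shares of 1/60 among Lydia, Tessa, Winifred.
Lydia is living and takes 1/60.
Tessa is living and takes 1/60.
Winifred is living and takes 1/60.
George is living and takes 1/20.
Edmund is living and takes 1/10.
Prudence is living and takes 1/10.
Rose predeceased; the 1/10 allotted to Rose's branch passes to Rose's issue by representation.
The 1/10 is divided into 2 equal shares of 1/20 among Harriet, Kenneth.
Harriet is living and takes 1/20.
Kenneth predeceased; the 1/20 allotted to Kenneth's branch passes to Kenneth's issue by representation.
The 1/20 is divided into 2 equal shares of 1/40 among Albert, Diana.
Albert predeceased; the 1/40 allotted to Albert's branch passes to Albert's issue by representation.
The 1/40 is divided into 4 equal shares of 1/160 among Quentin, Oliver, Nora, Isaac.
Quentin is living and takes 1/160.
Oliver is living and takes 1/160.
Nora is living and takes 1/160.
Isaac is living and takes 1/160.
Diana is living and takes 1/40.

Charles 1/2; Diana 1/40; Edmund 1/10; George 1/20; Harriet 1/20; Isaac 1/160; Lydia 1/60; Martin 1/10; Nora 1/160; Oliver 1/160; Prudence 1/10; Quentin 1/160; Tessa 1/60; Winifred 1/60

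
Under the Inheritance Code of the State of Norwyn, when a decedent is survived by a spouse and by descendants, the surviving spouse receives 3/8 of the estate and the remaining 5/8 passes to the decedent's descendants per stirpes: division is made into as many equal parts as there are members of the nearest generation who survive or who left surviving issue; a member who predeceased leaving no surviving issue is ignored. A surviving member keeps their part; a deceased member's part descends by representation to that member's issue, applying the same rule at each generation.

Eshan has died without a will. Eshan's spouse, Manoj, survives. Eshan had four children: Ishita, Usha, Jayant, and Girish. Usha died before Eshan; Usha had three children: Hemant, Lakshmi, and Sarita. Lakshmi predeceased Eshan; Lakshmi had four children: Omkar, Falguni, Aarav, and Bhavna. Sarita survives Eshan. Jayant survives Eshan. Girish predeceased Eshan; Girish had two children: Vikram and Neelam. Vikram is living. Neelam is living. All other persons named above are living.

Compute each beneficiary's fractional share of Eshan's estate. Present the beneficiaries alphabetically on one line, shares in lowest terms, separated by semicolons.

Manoj, as surviving spouse, takes 3/8.
The remaining 5/8 passes to Eshan's descendants per stirpes.
The 5/8 is divided into 4 equal shares of 5/32 among Ishita, Usha, Jayant, Girish.
Ishita is living and takes 5/32.
Usha predeceased; the 5/32 allotted to Usha's branch passes to Usha's issue by representation.
The 5/32 is divided into 3 equal shares of 5/96 among Hemant, Lakshmi, Sarita.
Hemant is living and takes 5/96.
Lakshmi predeceased; the 5/96 allotted to Lakshmi's branch passes to Lakshmi's issue by representation.
The 5/96 is divided into 4 equal shares of 5/384 among Omkar, Falguni, Aarav, Bhavna.
Omkar is living and takes 5/384.
Falguni is living and takes 5/384.
Aarav is living and takes 5/384.
Bhavna is living and takes 5/384.
Sarita is living and takes 5/96.
Jayant is living and takes 5/32.
Girish predeceased; the 5/32 allotted to Girish's branch passes to Girish's issue by representation.
The 5/32 is divided into 2 equal shares of 5/64 among Vikram, Neelam.
Vikram is living and takes 5/64.
Neelam is living and takes 5/64.

Aarav 5/384; Bhavna 5/384; Falguni 5/384; Hemant 5/96; Ishita 5/32; Jayant 5/32; Manoj 3/8; Neelam 5/64; Omkar 5/384; Sarita 5/96; Vikram 5/64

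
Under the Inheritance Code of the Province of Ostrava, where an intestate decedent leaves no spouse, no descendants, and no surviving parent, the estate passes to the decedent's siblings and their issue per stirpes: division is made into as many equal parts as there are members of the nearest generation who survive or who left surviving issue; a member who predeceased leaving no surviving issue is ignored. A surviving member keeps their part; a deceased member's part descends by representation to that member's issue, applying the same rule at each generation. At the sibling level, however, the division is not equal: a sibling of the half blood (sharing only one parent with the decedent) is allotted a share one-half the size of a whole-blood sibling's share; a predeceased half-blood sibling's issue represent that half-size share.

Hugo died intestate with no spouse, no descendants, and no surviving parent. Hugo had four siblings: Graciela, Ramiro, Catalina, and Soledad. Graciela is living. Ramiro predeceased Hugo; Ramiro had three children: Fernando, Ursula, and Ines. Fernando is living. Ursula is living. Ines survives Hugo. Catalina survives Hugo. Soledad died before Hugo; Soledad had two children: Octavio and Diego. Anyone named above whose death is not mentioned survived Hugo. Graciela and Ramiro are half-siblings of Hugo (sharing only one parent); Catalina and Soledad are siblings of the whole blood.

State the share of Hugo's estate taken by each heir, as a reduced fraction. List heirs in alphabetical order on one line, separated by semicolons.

Catalina 1/3; Diego 1/6; Fernando 1/18; Graciela 1/6; Ines 1/18; Octavio 1/6; Ursula 1/18

No spouse, descendants, or parent survives, so the estate passes to Hugo's siblings per stirpes.
Half-blood siblings count for one-half the weight of whole-blood siblings at the initial division.
Dividing 1 in proportion to weights (total weight 3): Graciela (weight 1/2) → 1/6; Ramiro (weight 1/2) → 1/6; Catalina (weight 1) → 1/3; Soledad (weight 1) → 1/3.
Graciela is living and takes 1/6.
Ramiro predeceased; the 1/6 allotted to Ramiro's branch passes to Ramiro's issue by representation.
The 1/6 is divided into 3 equal shares of 1/18 among Fernando, Ursula, Ines.
Fernando is living and takes 1/18.
Ursula is living and takes 1/18.
Ines is living and takes 1/18.
Catalina is living and takes 1/3.
Soledad predeceased; the 1/3 allotted to Soledad's branch passes to Soledad's issue by representation.
The 1/3 is divided into 2 equal shares of 1/6 among Octavio, Diego.
Octavio is living and takes 1/6.
Diego is living and takes 1/6.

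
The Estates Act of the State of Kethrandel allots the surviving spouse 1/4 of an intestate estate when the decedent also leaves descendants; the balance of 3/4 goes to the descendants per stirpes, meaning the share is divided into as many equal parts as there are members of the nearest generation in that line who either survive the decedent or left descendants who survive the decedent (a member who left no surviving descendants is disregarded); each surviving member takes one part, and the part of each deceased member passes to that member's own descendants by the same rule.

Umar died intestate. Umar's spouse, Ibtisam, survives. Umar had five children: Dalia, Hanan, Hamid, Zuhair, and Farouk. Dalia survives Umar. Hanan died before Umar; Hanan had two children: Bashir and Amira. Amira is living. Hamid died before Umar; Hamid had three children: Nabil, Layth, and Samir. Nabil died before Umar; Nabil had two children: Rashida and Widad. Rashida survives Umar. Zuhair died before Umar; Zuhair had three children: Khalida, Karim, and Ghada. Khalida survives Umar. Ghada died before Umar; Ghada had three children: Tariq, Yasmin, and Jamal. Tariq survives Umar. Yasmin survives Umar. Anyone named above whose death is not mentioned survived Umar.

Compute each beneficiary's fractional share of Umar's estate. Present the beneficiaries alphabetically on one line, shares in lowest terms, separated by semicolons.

Amira 3/40; Bashir 3/40; Dalia 3/20; Farouk 3/20; Ibtisam 1/4; Jamal 1/60; Karim 1/20; Khalida 1/20; Layth 1/20; Rashida 1/40; Samir 1/20; Tariq 1/60; Widad 1/40; Yasmin 1/60

Ibtisam, as surviving spouse, takes 1/4.
The remaining 3/4 passes to Umar's descendants per stirpes.
The 3/4 is divided into 5 equal shares of 3/20 among Dalia, Hanan, Hamid, Zuhair, Farouk.
Dalia is living and takes 3/20.
Hanan predeceased; the 3/20 allotted to Hanan's branch passes to Hanan's issue by representation.
The 3/20 is divided into 2 equal shares of 3/40 among Bashir, Amira.
Bashir is living and takes 3/40.
Amira is living and takes 3/40.
Hamid predeceased; the 3/20 allotted to Hamid's branch passes to Hamid's issue by representation.
The 3/20 is divided into 3 equal shares of 1/20 among Nabil, Layth, Samir.
Nabil predeceased; the 1/20 allotted to Nabil's branch passes to Nabil's issue by representation.
The 1/20 is divided into 2 equal shares of 1/40 among Rashida, Widad.
Rashida is living and takes 1/40.
Widad is living and takes 1/40.
Layth is living and takes 1/20.
Samir is living and takes 1/20.
Zuhair predeceased; the 3/20 allotted to Zuhair's branch passes to Zuhair's issue by representation.
The 3/20 is divided into 3 equal shares of 1/20 among Khalida, Karim, Ghada.
Khalida is living and takes 1/20.
Karim is living and takes 1/20.
Ghada predeceased; the 1/20 allotted to Ghada's branch passes to Ghada's issue by representation.
The 1/20 is divided into 3 equal shares of 1/60 among Tariq, Yasmin, Jamal.
Tariq is living and takes 1/60.
Yasmin is living and takes 1/60.
Jamal is living and takes 1/60.
Farouk is living and takes 3/20.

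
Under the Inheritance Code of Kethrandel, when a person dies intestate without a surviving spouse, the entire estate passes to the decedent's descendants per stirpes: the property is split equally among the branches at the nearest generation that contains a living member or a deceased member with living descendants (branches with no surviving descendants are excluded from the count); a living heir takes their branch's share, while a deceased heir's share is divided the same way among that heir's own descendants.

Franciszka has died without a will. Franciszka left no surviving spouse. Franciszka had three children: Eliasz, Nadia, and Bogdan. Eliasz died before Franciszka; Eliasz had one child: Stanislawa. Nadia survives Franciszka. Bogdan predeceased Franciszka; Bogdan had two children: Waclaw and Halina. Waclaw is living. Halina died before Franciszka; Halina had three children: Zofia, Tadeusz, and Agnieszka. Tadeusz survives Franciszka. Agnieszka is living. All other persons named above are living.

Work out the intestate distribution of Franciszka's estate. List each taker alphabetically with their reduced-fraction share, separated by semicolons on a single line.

There is no surviving spouse, so the entire estate passes to Franciszka's descendants per stirpes.
The estate is divided into 3 equal shares of 1/3 among Eliasz, Nadia, Bogdan.
Eliasz predeceased; the 1/3 allotted to Eliasz's branch passes to Eliasz's issue by representation.
Stanislawa is the sole taker at this level and receives the full 1/3.
Nadia is living and takes 1/3.
Bogdan predeceased; the 1/3 allotted to Bogdan's branch passes to Bogdan's issue by representation.
The 1/3 is divided into 2 equal shares of 1/6 among Waclaw, Halina.
Waclaw is living and takes 1/6.
Halina predeceased; the 1/6 allotted to Halina's branch passes to Halina's issue by representation.
The 1/6 is divided into 3 equal shares of 1/18 among Zofia, Tadeusz, Agnieszka.
Zofia is living and takes 1/18.
Tadeusz is living and takes 1/18.
Agnieszka is living and takes 1/18.

Agnieszka 1/18; Nadia 1/3; Stanislawa 1/3; Tadeusz 1/18; Waclaw 1/6; Zofia 1/18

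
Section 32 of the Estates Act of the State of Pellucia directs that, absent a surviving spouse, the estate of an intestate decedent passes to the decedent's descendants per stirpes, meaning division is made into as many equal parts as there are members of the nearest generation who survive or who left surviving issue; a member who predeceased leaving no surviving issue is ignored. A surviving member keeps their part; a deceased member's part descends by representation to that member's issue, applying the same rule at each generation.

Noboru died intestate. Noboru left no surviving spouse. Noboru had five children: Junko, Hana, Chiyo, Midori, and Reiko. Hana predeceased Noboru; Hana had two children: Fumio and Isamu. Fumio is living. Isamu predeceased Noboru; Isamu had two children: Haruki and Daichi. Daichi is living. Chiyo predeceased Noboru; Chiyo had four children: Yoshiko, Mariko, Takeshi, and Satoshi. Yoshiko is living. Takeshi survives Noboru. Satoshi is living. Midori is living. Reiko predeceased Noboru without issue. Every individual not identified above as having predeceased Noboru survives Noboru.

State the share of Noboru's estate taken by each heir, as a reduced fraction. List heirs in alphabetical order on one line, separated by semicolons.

There is no surviving spouse, so the entire estate passes to Noboru's descendants per stirpes.
Reiko left no surviving issue, so that branch lapses and is disregarded.
The estate is divided into 4 equal shares of 1/4 among Junko, Hana, Chiyo, Midori.
Junko is living and takes 1/4.
Hana predeceased; the 1/4 allotted to Hana's branch passes to Hana's issue by representation.
The 1/4 is divided into 2 equal shares of 1/8 among Fumio, Isamu.
Fumio is living and takes 1/8.
Isamu predeceased; the 1/8 allotted to Isamu's branch passes to Isamu's issue by representation.
The 1/8 is divided into 2 equal shares of 1/16 among Haruki, Daichi.
Haruki is living and takes 1/16.
Daichi is living and takes 1/16.
Chiyo predeceased; the 1/4 allotted to Chiyo's branch passes to Chiyo's issue by representation.
The 1/4 is divided into 4 equal shares of 1/16 among Yoshiko, Mariko, Takeshi, Satoshi.
Yoshiko is living and takes 1/16.
Mariko is living and takes 1/16.
Takeshi is living and takes 1/16.
Satoshi is living and takes 1/16.
Midori is living and takes 1/4.

Daichi 1/16; Fumio 1/8; Haruki 1/16; Junko 1/4; Mariko 1/16; Midori 1/4; Satoshi 1/16; Takeshi 1/16; Yoshiko 1/16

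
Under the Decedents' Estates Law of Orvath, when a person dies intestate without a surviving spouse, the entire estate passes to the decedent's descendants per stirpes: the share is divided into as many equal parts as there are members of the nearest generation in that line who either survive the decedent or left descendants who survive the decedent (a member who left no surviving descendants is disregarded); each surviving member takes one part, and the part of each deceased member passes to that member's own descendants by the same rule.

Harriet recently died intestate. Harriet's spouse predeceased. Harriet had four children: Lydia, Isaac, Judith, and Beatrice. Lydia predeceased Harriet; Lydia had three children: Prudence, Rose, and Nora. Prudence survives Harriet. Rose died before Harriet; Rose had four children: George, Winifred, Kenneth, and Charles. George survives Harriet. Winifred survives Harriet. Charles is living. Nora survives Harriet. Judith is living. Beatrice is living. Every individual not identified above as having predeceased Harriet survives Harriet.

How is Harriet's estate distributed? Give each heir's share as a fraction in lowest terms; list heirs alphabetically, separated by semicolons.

Beatrice 1/4; Charles 1/48; George 1/48; Isaac 1/4; Judith 1/4; Kenneth 1/48; Nora 1/12; Prudence 1/12; Winifred 1/48

There is no surviving spouse, so the entire estate passes to Harriet's descendants per stirpes.
The estate is divided into 4 equal shares of 1/4 among Lydia, Isaac, Judith, Beatrice.
Lydia predeceased; the 1/4 allotted to Lydia's branch passes to Lydia's issue by representation.
The 1/4 is divided into 3 equal shares of 1/12 among Prudence, Rose, Nora.
Prudence is living and takes 1/12.
Rose predeceased; the 1/12 allotted to Rose's branch passes to Rose's issue by representation.
The 1/12 is divided into 4 equal shares of 1/48 among George, Winifred, Kenneth, Charles.
George is living and takes 1/48.
Winifred is living and takes 1/48.
Kenneth is living and takes 1/48.
Charles is living and takes 1/48.
Nora is living and takes 1/12.
Isaac is living and takes 1/4.
Judith is living and takes 1/4.
Beatrice is living and takes 1/4.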